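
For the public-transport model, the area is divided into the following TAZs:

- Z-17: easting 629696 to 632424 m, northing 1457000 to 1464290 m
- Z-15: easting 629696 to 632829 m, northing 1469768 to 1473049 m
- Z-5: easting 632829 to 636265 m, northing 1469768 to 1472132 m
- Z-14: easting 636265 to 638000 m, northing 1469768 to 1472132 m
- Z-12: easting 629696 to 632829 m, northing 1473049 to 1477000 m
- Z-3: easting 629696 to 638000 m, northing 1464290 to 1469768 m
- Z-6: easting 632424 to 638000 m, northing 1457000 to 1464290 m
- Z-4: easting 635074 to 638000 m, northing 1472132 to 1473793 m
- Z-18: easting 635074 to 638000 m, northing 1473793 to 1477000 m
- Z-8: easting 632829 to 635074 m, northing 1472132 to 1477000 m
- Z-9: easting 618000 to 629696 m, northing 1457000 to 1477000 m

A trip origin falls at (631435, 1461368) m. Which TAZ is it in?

Z-17

The point has easting = 631435 and northing = 1461368.
Only Z-17 satisfies 629696 ≤ easting ≤ 632424 and 1457000 ≤ northing ≤ 1464290.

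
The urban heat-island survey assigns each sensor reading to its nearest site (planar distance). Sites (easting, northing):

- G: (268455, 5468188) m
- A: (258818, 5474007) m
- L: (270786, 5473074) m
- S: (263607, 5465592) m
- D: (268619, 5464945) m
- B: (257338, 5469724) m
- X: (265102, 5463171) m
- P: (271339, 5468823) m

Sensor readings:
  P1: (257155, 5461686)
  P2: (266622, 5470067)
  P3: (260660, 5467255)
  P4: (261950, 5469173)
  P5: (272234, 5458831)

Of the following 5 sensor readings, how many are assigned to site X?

P1 → S
P2 → G
P3 → S
P4 → S
P5 → D
0 of the 5 go to X.

0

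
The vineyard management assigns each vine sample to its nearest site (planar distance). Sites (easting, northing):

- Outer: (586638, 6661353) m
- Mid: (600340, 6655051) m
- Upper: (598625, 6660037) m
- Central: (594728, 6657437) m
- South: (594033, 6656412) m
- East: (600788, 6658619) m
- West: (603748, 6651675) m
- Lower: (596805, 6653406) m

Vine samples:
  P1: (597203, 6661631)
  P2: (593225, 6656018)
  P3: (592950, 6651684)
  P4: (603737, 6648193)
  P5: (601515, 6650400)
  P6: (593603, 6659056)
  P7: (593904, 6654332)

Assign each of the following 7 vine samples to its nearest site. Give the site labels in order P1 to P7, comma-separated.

P1 → Upper (d²=4562920.00)
P2 → South (d²=808100.00)
P3 → Lower (d²=17826309.00)
P4 → West (d²=12124445.00)
P5 → West (d²=6611914.00)
P6 → Central (d²=3886786.00)
P7 → South (d²=4343041.00)

Upper, South, Lower, West, West, Central, South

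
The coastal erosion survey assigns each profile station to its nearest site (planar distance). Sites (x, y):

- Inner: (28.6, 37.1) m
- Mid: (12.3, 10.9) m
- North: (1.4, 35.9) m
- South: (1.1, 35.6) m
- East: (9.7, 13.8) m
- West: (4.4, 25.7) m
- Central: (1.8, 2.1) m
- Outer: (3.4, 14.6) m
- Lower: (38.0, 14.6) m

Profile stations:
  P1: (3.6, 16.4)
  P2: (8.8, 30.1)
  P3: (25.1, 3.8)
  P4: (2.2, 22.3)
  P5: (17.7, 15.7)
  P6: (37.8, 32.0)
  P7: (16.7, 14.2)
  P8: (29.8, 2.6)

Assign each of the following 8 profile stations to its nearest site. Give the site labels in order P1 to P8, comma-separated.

P1 → Outer (d²=3.28)
P2 → West (d²=38.72)
P3 → Mid (d²=214.25)
P4 → West (d²=16.40)
P5 → Mid (d²=52.20)
P6 → Inner (d²=110.65)
P7 → Mid (d²=30.25)
P8 → Lower (d²=211.24)

Outer, West, Mid, West, Mid, Inner, Mid, Lower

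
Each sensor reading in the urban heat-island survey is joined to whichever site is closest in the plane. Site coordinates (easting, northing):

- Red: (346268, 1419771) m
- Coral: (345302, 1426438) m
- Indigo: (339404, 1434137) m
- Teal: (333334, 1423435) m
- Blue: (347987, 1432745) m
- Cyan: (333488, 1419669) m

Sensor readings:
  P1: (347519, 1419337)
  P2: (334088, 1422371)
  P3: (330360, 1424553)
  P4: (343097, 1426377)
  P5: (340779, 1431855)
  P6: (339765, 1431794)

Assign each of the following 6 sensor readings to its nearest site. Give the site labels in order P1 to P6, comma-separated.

P1 → Red (d²=1753357.00)
P2 → Teal (d²=1700612.00)
P3 → Teal (d²=10094600.00)
P4 → Coral (d²=4865746.00)
P5 → Indigo (d²=7098149.00)
P6 → Indigo (d²=5619970.00)

Red, Teal, Teal, Coral, Indigo, Indigo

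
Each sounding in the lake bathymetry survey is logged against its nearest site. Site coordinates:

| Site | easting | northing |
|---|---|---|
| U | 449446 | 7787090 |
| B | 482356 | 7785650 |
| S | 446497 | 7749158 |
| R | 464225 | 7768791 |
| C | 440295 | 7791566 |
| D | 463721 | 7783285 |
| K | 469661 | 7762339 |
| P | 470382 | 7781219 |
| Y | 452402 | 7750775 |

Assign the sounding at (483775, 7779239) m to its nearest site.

B

Squared distances to each site:
U: 1240118442.000; B: 43114482.000; S: 2294515845.000; R: 491363204.000; C: 2042465329.000; D: 418533032.000; K: 484814996.000; P: 183292849.000; Y: 1794464425.000.
Minimum at B.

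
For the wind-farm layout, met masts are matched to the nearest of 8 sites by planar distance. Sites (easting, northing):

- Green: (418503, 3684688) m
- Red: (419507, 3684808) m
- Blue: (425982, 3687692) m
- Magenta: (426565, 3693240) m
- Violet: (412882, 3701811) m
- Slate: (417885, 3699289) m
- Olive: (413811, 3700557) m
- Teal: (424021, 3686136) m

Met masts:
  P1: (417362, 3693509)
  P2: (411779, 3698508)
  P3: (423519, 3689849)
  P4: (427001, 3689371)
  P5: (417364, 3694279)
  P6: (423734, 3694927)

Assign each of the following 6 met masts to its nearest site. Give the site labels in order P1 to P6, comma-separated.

Slate, Olive, Blue, Blue, Slate, Magenta

P1 → Slate (d²=33681929.00)
P2 → Olive (d²=8327425.00)
P3 → Blue (d²=10719018.00)
P4 → Blue (d²=3857402.00)
P5 → Slate (d²=25371541.00)
P6 → Magenta (d²=10860530.00)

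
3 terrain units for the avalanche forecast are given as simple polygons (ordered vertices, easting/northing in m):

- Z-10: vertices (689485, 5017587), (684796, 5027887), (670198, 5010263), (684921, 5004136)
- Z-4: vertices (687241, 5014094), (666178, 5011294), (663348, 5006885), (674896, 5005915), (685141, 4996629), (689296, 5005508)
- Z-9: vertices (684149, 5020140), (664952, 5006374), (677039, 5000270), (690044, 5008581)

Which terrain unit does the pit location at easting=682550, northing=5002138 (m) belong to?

Cast a ray rightward from (682550, 5002138). For each polygon, the edges (by vertex number in listed order) whose endpoints lie on opposite sides of northing = 5002138, where each meets that height, and whether that is right or left of the point:
Z-10: no edge straddles that height → 0 crossings.
Z-4: 4–5 at easting≈679063.1 (left), 5–6 at easting≈687719.0 (right) → 1 crossing.
Z-9: 2–3 at easting≈673340.0 (left), 3–4 at easting≈679962.0 (left) → 0 crossings.
Only Z-4 has an odd count, so the point is inside Z-4.

Z-4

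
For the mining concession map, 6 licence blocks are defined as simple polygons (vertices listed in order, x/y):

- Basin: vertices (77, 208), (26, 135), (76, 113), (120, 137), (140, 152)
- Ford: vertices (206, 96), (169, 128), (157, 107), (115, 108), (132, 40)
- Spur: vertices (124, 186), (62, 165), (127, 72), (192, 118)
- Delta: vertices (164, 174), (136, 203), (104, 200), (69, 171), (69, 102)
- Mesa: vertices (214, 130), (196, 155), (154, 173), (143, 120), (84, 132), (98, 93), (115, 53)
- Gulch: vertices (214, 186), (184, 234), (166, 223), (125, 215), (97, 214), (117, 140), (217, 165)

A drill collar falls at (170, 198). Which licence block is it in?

Gulch

Cast a ray rightward from (170, 198). For each polygon, the edges (by vertex number in listed order) whose endpoints lie on opposite sides of y = 198, where each meets that height, and whether that is right or left of the point:
Basin: 1–2 at x≈70.0 (left), 5–1 at x≈88.2 (left) → 0 crossings.
Ford: no edge straddles that height → 0 crossings.
Spur: no edge straddles that height → 0 crossings.
Delta: 1–2 at x≈140.8 (left), 3–4 at x≈101.6 (left) → 0 crossings.
Mesa: no edge straddles that height → 0 crossings.
Gulch: 1–2 at x≈206.5 (right), 5–6 at x≈101.3 (left) → 1 crossing.
Only Gulch has an odd count, so the point is inside Gulch.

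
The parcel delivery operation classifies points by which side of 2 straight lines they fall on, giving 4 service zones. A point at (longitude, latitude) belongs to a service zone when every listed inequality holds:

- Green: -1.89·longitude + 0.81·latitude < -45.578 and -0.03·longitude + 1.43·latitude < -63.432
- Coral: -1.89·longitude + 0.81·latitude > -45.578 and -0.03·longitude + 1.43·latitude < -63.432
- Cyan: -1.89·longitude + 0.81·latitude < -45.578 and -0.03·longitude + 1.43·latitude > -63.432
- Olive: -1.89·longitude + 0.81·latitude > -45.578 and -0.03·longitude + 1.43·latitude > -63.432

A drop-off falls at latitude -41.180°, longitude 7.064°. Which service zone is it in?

-1.89·7.064 + 0.81·-41.180 = -46.707, which is < -45.578
-0.03·7.064 + 1.43·-41.180 = -59.099, which is > -63.432
This sign pattern matches Cyan.

Cyan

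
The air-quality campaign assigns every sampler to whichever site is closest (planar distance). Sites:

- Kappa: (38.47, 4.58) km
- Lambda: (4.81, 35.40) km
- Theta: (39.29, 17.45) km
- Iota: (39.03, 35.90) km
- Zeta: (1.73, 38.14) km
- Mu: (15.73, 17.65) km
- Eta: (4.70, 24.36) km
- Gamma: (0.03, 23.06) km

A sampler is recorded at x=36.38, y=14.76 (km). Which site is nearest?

Squared distances to each site:
Kappa: 108.000; Lambda: 1422.675; Theta: 15.704; Iota: 453.922; Zeta: 1747.247; Mu: 434.775; Eta: 1095.782; Gamma: 1390.213.
Minimum at Theta.

Theta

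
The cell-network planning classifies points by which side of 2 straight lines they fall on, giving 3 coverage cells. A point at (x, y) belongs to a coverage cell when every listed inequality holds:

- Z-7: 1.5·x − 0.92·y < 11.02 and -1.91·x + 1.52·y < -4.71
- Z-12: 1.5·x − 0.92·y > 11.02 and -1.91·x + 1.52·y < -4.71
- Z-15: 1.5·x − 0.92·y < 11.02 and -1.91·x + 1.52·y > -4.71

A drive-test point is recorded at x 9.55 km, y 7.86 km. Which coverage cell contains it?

1.5·9.55 − 0.92·7.86 = 7.094, which is < 11.02
-1.91·9.55 + 1.52·7.86 = -6.293, which is < -4.71
This sign pattern matches Z-7.

Z-7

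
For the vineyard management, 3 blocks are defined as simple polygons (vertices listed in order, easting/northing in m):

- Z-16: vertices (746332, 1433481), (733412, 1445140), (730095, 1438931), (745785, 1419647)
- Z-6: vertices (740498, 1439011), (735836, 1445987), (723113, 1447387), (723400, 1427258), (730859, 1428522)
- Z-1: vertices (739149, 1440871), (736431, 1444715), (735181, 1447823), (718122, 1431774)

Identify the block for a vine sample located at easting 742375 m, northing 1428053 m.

Cast a ray rightward from (742375, 1428053). For each polygon, the edges (by vertex number in listed order) whose endpoints lie on opposite sides of northing = 1428053, where each meets that height, and whether that is right or left of the point:
Z-16: 3–4 at easting≈738945.6 (left), 4–1 at easting≈746117.4 (right) → 1 crossing.
Z-6: 3–4 at easting≈723388.7 (left), 4–5 at easting≈728091.4 (left) → 0 crossings.
Z-1: no edge straddles that height → 0 crossings.
Only Z-16 has an odd count, so the point is inside Z-16.

Z-16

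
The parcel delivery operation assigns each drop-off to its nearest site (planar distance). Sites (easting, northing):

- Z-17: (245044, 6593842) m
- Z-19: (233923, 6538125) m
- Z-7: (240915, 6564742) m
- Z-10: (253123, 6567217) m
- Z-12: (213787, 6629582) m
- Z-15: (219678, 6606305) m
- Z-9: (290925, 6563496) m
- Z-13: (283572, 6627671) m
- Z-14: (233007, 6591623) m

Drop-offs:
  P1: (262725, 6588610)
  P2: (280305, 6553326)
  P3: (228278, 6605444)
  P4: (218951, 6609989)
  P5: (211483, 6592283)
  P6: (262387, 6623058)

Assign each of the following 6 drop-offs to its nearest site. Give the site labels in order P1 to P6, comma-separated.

Z-17, Z-9, Z-15, Z-15, Z-15, Z-13

P1 → Z-17 (d²=339991585.00)
P2 → Z-9 (d²=216213300.00)
P3 → Z-15 (d²=74701321.00)
P4 → Z-15 (d²=14100385.00)
P5 → Z-15 (d²=263774509.00)
P6 → Z-13 (d²=470083994.00)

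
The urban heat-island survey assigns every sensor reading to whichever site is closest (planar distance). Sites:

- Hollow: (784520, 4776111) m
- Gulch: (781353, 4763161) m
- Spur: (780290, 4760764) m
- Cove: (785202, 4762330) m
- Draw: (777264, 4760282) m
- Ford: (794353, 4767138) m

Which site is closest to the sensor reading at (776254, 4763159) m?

Draw

Squared distances to each site:
Hollow: 236081060.000; Gulch: 25999805.000; Spur: 22025321.000; Cove: 80753945.000; Draw: 9297229.000; Ford: 343406242.000.
Minimum at Draw.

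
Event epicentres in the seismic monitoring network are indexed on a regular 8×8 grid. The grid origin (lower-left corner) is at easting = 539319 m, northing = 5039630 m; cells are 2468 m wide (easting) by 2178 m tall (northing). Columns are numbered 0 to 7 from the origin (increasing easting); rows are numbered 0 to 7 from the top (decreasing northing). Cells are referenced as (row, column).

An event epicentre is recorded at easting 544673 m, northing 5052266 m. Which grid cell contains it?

(2, 2)

Column index: ⌊(544673 − 539319) / 2468⌋ = ⌊2.169⌋ = 2
Row offset from origin: ⌊(5052266 − 5039630) / 2178⌋ = ⌊5.802⌋ = 5 → row 2 (counted from top)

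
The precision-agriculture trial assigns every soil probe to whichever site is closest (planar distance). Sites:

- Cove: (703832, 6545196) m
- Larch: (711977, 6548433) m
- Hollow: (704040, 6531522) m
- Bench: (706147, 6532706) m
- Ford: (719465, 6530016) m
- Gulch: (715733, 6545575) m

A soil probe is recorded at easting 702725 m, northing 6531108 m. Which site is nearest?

Squared distances to each site:
Cove: 199697193.000; Larch: 385755129.000; Hollow: 1900621.000; Bench: 14263688.000; Ford: 281420064.000; Gulch: 378502153.000.
Minimum at Hollow.

Hollow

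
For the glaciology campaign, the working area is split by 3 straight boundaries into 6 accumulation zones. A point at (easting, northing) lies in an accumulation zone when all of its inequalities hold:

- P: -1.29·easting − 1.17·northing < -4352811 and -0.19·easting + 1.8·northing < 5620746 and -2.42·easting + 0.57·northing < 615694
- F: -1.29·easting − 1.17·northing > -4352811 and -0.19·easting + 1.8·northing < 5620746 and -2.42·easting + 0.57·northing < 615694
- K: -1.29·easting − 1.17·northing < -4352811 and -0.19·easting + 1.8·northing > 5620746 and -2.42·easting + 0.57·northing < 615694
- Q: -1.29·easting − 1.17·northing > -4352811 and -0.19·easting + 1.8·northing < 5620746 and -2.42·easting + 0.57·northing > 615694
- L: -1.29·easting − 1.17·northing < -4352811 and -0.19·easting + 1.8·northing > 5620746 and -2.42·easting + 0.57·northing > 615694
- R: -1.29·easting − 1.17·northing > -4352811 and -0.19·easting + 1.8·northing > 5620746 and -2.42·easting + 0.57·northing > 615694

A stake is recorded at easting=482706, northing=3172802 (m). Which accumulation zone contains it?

Q

-1.29·482706 − 1.17·3172802 = -4334869.080, which is > -4352811
-0.19·482706 + 1.8·3172802 = 5619329.460, which is < 5620746
-2.42·482706 + 0.57·3172802 = 640348.620, which is > 615694
This sign pattern matches Q.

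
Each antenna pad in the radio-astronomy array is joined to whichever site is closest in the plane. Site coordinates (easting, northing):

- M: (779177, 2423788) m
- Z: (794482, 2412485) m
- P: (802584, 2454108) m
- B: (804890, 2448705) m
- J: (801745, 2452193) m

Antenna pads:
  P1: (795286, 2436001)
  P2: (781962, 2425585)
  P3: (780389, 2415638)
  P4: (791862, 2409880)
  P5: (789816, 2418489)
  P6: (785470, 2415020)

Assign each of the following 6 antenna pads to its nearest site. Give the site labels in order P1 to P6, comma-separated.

B, M, M, Z, Z, Z

P1 → B (d²=253628432.00)
P2 → M (d²=10985434.00)
P3 → M (d²=67891444.00)
P4 → Z (d²=13650425.00)
P5 → Z (d²=57819572.00)
P6 → Z (d²=87642369.00)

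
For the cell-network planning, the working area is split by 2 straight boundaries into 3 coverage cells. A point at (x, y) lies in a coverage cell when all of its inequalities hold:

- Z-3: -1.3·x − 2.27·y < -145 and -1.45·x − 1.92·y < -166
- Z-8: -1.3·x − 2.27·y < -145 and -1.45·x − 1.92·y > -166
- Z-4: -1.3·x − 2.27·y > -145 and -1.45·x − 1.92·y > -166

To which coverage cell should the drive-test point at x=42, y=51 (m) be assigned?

Z-8

-1.3·42 − 2.27·51 = -170.370, which is < -145
-1.45·42 − 1.92·51 = -158.820, which is > -166
This sign pattern matches Z-8.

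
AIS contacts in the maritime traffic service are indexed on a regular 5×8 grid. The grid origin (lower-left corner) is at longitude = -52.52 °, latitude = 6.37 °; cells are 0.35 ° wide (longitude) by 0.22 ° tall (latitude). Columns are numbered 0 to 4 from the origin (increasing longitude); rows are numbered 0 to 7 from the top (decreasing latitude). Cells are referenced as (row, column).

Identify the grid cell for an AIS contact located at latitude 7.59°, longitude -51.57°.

Column index: ⌊(-51.57 − -52.52) / 0.35⌋ = ⌊2.714⌋ = 2
Row offset from origin: ⌊(7.59 − 6.37) / 0.22⌋ = ⌊5.545⌋ = 5 → row 2 (counted from top)

(2, 2)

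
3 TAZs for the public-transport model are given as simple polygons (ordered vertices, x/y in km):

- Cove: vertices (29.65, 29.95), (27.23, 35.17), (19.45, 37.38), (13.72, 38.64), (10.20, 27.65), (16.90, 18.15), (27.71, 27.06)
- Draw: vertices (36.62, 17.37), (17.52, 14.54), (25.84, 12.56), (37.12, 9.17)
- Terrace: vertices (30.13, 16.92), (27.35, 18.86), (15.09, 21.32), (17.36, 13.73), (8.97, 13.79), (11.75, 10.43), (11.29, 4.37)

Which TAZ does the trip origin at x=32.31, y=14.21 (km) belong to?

Cast a ray rightward from (32.31, 14.21). For each polygon, the edges (by vertex number in listed order) whose endpoints lie on opposite sides of y = 14.21, where each meets that height, and whether that is right or left of the point:
Cove: no edge straddles that height → 0 crossings.
Draw: 2–3 at x≈18.907 (left), 4–1 at x≈36.813 (right) → 1 crossing.
Terrace: 3–4 at x≈17.216 (left), 7–1 at x≈26.062 (left) → 0 crossings.
Only Draw has an odd count, so the point is inside Draw.

Draw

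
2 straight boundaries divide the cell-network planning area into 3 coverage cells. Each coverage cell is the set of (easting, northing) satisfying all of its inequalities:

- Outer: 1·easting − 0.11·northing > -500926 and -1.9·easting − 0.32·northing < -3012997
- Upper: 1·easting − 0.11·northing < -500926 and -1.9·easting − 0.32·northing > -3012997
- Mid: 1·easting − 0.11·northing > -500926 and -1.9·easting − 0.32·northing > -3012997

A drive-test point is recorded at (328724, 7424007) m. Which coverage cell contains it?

Mid

1·328724 − 0.11·7424007 = -487916.770, which is > -500926
-1.9·328724 − 0.32·7424007 = -3000257.840, which is > -3012997
This sign pattern matches Mid.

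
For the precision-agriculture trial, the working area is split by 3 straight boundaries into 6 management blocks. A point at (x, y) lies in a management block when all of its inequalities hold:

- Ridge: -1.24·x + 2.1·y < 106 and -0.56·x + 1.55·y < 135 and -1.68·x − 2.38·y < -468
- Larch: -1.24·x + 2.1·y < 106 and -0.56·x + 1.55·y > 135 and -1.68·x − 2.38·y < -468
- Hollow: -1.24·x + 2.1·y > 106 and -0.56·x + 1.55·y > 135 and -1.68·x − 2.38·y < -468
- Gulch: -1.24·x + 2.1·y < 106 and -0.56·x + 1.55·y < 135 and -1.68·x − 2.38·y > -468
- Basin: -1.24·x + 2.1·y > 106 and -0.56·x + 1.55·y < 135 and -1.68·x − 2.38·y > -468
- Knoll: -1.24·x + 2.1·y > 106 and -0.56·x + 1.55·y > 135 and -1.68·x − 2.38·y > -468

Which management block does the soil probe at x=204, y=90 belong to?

-1.24·204 + 2.1·90 = -63.960, which is < 106
-0.56·204 + 1.55·90 = 25.260, which is < 135
-1.68·204 − 2.38·90 = -556.920, which is < -468
This sign pattern matches Ridge.

Ridge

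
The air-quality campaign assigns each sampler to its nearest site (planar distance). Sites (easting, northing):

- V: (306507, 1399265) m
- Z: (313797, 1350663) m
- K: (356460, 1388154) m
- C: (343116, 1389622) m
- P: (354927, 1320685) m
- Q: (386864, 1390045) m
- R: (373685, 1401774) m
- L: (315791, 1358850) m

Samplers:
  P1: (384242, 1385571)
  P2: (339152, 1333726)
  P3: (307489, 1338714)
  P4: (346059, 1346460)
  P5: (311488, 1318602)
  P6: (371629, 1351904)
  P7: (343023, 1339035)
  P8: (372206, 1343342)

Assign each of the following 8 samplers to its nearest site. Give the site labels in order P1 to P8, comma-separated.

Q, P, Z, P, Z, P, P, P

P1 → Q (d²=26891560.00)
P2 → P (d²=418918306.00)
P3 → Z (d²=182569465.00)
P4 → P (d²=742992049.00)
P5 → Z (d²=1033239202.00)
P6 → P (d²=1253582765.00)
P7 → P (d²=478427716.00)
P8 → P (d²=811903490.00)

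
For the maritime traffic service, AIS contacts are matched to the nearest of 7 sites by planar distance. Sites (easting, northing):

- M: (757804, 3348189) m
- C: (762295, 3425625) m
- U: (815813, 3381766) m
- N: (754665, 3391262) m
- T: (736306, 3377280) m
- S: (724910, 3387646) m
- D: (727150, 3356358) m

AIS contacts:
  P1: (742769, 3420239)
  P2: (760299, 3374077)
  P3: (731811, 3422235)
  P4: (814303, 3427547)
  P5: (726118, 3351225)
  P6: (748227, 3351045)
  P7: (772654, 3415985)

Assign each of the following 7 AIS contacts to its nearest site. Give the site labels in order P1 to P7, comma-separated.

C, N, C, U, D, M, C

P1 → C (d²=410273672.00)
P2 → N (d²=327066181.00)
P3 → C (d²=940766356.00)
P4 → U (d²=2098180061.00)
P5 → D (d²=27412713.00)
P6 → M (d²=99875665.00)
P7 → C (d²=200238481.00)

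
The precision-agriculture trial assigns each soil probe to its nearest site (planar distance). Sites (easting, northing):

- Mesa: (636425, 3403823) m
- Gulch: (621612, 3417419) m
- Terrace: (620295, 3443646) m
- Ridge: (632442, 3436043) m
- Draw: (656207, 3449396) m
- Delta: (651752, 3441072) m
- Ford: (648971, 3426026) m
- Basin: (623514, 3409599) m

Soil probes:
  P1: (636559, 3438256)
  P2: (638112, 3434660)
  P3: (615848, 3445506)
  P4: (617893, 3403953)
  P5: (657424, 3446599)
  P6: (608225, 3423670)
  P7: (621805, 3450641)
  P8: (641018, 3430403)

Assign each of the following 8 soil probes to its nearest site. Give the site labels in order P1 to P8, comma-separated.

Ridge, Ridge, Terrace, Basin, Draw, Gulch, Terrace, Ford

P1 → Ridge (d²=21847058.00)
P2 → Ridge (d²=34061589.00)
P3 → Terrace (d²=23235409.00)
P4 → Basin (d²=63472957.00)
P5 → Draw (d²=9304298.00)
P6 → Gulch (d²=218286770.00)
P7 → Terrace (d²=51210125.00)
P8 → Ford (d²=82408338.00)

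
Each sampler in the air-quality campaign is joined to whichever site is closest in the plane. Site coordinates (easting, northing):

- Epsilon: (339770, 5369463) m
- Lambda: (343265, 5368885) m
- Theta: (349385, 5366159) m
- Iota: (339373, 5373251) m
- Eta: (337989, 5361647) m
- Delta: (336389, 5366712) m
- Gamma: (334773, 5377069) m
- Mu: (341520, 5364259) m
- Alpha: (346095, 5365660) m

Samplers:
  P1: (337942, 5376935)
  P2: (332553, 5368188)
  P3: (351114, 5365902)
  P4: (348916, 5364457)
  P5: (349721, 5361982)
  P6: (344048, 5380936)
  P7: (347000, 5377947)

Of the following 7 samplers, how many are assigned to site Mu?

P1 → Gamma
P2 → Delta
P3 → Theta
P4 → Theta
P5 → Theta
P6 → Iota
P7 → Iota
0 of the 7 go to Mu.

0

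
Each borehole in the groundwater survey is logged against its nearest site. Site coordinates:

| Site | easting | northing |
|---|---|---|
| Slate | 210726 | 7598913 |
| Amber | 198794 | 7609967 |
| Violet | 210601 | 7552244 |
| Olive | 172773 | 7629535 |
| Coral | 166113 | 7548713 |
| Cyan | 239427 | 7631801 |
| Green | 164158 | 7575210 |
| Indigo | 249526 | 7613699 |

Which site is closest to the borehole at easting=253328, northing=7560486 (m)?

Squared distances to each site:
Slate: 3291564733.000; Amber: 5422326517.000; Violet: 1893527093.000; Olive: 11256872426.000; Coral: 7745059754.000; Cyan: 5279067026.000; Green: 8168085076.000; Indigo: 2846078573.000.
Minimum at Violet.

Violet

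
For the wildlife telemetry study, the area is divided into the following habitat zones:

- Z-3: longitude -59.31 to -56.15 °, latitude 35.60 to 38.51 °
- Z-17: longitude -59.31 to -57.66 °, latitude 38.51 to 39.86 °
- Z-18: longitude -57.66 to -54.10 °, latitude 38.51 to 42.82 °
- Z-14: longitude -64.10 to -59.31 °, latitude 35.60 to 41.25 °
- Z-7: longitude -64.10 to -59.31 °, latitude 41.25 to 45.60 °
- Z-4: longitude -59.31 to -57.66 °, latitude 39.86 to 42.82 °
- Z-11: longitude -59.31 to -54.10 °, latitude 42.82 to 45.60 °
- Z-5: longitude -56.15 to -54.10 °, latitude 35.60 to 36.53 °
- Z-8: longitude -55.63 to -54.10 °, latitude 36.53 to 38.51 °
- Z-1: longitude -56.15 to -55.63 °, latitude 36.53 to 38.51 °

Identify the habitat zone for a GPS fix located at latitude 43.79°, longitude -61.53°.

Z-7

The point has longitude = -61.53 and latitude = 43.79.
Only Z-7 satisfies -64.10 ≤ longitude ≤ -59.31 and 41.25 ≤ latitude ≤ 45.60.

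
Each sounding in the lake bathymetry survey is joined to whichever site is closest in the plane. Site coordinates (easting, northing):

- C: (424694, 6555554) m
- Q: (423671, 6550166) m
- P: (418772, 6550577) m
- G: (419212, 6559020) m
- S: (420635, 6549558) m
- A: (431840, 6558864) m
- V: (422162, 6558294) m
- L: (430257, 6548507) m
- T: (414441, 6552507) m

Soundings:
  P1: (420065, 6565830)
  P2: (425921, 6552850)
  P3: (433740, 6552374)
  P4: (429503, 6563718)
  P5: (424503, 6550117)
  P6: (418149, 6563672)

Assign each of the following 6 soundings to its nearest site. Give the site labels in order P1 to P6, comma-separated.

G, C, L, A, Q, G

P1 → G (d²=47103709.00)
P2 → C (d²=8817145.00)
P3 → L (d²=27084978.00)
P4 → A (d²=29022885.00)
P5 → Q (d²=694625.00)
P6 → G (d²=22771073.00)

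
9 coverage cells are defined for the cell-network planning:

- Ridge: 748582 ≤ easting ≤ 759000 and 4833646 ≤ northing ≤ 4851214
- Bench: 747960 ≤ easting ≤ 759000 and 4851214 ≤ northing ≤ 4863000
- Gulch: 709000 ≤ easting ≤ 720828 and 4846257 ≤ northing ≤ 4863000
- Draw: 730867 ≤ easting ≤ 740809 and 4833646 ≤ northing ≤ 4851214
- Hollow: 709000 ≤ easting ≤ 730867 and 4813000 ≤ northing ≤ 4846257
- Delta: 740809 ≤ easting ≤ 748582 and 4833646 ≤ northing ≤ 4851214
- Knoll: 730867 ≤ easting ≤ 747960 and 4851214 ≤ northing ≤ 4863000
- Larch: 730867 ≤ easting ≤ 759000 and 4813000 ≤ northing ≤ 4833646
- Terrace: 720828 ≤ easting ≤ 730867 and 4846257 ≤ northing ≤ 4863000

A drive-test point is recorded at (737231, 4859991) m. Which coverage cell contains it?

Knoll

The point has easting = 737231 and northing = 4859991.
Only Knoll satisfies 730867 ≤ easting ≤ 747960 and 4851214 ≤ northing ≤ 4863000.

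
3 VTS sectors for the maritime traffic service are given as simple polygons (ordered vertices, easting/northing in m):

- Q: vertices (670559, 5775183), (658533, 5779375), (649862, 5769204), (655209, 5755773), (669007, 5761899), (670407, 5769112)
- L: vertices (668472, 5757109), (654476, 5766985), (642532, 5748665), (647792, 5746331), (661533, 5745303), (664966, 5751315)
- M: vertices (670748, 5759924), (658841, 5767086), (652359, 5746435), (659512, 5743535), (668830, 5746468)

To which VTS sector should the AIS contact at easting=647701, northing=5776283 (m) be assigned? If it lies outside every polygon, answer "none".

Cast a ray rightward from (647701, 5776283). For each polygon, the edges (by vertex number in listed order) whose endpoints lie on opposite sides of northing = 5776283, where each meets that height, and whether that is right or left of the point:
Q: 1–2 at easting≈667403.3 (right), 2–3 at easting≈655897.0 (right) → 2 crossings.
L: no edge straddles that height → 0 crossings.
M: no edge straddles that height → 0 crossings.
All counts are even, so the point lies outside every listed polygon.

none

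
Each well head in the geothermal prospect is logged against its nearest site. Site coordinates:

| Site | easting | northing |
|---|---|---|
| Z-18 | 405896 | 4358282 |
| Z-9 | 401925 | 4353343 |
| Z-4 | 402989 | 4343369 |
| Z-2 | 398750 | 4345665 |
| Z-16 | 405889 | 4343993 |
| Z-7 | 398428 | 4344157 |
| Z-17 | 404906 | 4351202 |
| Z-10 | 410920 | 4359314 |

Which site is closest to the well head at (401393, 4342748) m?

Squared distances to each site:
Z-18: 261582165.000; Z-9: 112537049.000; Z-4: 2932857.000; Z-2: 15494338.000; Z-16: 21764041.000; Z-7: 10776506.000; Z-17: 83811285.000; Z-10: 365196085.000.
Minimum at Z-4.

Z-4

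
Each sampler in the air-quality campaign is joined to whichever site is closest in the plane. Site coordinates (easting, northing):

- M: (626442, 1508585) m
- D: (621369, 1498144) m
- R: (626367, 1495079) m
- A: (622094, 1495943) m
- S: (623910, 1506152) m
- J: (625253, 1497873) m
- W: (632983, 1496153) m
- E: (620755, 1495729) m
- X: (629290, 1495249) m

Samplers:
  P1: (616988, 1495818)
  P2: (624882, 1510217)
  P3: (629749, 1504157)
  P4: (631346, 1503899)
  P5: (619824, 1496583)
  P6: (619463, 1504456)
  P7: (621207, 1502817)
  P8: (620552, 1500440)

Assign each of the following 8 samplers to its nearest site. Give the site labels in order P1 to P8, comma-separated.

P1 → E (d²=14198210.00)
P2 → M (d²=5097024.00)
P3 → M (d²=30543433.00)
P4 → M (d²=46007812.00)
P5 → E (d²=1596077.00)
P6 → S (d²=22652225.00)
P7 → S (d²=18428434.00)
P8 → D (d²=5939105.00)

E, M, M, M, E, S, S, D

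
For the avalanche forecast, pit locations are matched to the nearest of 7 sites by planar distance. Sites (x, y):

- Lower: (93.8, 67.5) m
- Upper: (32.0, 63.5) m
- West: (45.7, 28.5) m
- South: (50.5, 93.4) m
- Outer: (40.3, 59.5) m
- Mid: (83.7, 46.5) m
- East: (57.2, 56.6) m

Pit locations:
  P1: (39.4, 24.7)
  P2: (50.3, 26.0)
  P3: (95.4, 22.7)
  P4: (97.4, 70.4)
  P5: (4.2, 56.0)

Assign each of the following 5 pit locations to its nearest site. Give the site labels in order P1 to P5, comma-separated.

West, West, Mid, Lower, Upper

P1 → West (d²=54.13)
P2 → West (d²=27.41)
P3 → Mid (d²=703.33)
P4 → Lower (d²=21.37)
P5 → Upper (d²=829.09)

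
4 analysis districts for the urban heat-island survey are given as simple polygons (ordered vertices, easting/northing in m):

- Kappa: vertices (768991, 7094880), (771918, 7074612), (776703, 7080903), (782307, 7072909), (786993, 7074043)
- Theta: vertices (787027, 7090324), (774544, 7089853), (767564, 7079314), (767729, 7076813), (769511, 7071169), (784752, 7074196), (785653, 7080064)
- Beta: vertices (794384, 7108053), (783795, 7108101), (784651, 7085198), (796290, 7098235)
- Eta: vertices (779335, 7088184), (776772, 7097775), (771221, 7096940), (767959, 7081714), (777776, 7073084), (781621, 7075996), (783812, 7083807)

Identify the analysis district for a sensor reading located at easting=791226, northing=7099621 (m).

Beta

Cast a ray rightward from (791226, 7099621). For each polygon, the edges (by vertex number in listed order) whose endpoints lie on opposite sides of northing = 7099621, where each meets that height, and whether that is right or left of the point:
Kappa: no edge straddles that height → 0 crossings.
Theta: no edge straddles that height → 0 crossings.
Beta: 2–3 at easting≈784111.9 (left), 4–1 at easting≈796020.9 (right) → 1 crossing.
Eta: no edge straddles that height → 0 crossings.
Only Beta has an odd count, so the point is inside Beta.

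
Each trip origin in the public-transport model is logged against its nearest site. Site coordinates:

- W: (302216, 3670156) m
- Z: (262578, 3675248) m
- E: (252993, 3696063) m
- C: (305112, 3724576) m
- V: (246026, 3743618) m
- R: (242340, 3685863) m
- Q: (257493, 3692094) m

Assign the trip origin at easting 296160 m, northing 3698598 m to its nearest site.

Squared distances to each site:
W: 845622500.000; Z: 1672973224.000; E: 1869816114.000; C: 754994788.000; V: 4540218356.000; R: 3058772625.000; Q: 1537438905.000.
Minimum at C.

C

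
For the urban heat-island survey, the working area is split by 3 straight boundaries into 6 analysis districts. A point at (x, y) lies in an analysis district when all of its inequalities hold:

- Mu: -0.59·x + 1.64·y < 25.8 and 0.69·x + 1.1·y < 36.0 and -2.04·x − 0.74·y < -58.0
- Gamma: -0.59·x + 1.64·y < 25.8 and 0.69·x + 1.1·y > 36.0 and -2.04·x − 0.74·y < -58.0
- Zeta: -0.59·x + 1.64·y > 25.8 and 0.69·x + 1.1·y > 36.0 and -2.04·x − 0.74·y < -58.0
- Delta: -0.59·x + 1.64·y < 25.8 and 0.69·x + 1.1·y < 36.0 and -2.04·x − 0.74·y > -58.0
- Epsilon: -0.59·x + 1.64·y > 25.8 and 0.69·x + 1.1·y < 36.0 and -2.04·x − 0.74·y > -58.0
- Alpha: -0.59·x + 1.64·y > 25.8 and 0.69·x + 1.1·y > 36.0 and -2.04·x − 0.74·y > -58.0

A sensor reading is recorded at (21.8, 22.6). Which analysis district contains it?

Gamma

-0.59·21.8 + 1.64·22.6 = 24.202, which is < 25.8
0.69·21.8 + 1.1·22.6 = 39.902, which is > 36.0
-2.04·21.8 − 0.74·22.6 = -61.196, which is < -58.0
This sign pattern matches Gamma.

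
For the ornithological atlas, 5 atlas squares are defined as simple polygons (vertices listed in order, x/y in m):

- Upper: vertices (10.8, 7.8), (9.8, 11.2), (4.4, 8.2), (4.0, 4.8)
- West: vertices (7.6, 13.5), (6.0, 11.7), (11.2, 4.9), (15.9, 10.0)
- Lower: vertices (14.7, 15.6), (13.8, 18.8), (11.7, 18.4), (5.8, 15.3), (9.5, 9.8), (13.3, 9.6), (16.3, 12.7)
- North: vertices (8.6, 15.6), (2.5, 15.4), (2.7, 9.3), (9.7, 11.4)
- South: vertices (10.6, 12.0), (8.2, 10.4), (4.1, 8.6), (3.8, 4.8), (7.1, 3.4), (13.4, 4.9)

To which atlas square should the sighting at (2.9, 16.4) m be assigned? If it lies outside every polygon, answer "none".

Cast a ray rightward from (2.9, 16.4). For each polygon, the edges (by vertex number in listed order) whose endpoints lie on opposite sides of y = 16.4, where each meets that height, and whether that is right or left of the point:
Upper: no edge straddles that height → 0 crossings.
West: no edge straddles that height → 0 crossings.
Lower: 1–2 at x≈14.47 (right), 3–4 at x≈7.89 (right) → 2 crossings.
North: no edge straddles that height → 0 crossings.
South: no edge straddles that height → 0 crossings.
All counts are even, so the point lies outside every listed polygon.

none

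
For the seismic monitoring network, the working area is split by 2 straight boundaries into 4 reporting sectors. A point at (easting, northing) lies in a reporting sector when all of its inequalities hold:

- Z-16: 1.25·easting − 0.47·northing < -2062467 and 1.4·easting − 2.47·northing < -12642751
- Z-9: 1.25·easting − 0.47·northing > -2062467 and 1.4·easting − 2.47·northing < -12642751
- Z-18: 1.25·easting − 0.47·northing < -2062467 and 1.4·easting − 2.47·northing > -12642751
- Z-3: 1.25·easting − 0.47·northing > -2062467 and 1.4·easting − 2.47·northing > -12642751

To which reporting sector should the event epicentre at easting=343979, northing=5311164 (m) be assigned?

Z-18

1.25·343979 − 0.47·5311164 = -2066273.330, which is < -2062467
1.4·343979 − 2.47·5311164 = -12637004.480, which is > -12642751
This sign pattern matches Z-18.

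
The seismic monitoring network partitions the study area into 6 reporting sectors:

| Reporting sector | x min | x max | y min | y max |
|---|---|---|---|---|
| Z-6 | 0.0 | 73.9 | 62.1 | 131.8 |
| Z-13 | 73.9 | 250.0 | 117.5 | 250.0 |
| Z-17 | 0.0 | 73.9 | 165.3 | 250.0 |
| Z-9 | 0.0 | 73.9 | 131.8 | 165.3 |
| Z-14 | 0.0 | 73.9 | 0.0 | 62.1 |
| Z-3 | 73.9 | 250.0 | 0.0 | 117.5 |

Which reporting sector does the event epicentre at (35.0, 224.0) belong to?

Z-17

The point has x = 35.0 and y = 224.0.
Only Z-17 satisfies 0.0 ≤ x ≤ 73.9 and 165.3 ≤ y ≤ 250.0.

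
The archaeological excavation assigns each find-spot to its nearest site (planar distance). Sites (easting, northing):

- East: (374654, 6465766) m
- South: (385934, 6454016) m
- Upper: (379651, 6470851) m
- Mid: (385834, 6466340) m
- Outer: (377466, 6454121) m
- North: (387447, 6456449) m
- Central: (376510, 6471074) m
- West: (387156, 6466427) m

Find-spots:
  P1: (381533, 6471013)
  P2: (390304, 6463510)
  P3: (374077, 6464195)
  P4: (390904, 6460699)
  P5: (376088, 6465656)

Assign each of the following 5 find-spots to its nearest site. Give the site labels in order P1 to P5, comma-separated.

Upper, West, East, North, East

P1 → Upper (d²=3568168.00)
P2 → West (d²=18418793.00)
P3 → East (d²=2800970.00)
P4 → North (d²=30013349.00)
P5 → East (d²=2068456.00)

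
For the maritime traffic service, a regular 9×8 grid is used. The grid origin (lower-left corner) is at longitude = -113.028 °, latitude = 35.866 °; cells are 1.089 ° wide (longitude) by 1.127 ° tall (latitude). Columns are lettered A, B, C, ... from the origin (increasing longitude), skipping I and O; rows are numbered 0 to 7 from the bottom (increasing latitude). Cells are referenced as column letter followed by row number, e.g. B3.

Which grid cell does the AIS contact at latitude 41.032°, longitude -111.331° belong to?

B4

Column index: ⌊(-111.331 − -113.028) / 1.089⌋ = ⌊1.558⌋ = 1 → column B
Row offset from origin: ⌊(41.032 − 35.866) / 1.127⌋ = ⌊4.584⌋ = 4 → row 4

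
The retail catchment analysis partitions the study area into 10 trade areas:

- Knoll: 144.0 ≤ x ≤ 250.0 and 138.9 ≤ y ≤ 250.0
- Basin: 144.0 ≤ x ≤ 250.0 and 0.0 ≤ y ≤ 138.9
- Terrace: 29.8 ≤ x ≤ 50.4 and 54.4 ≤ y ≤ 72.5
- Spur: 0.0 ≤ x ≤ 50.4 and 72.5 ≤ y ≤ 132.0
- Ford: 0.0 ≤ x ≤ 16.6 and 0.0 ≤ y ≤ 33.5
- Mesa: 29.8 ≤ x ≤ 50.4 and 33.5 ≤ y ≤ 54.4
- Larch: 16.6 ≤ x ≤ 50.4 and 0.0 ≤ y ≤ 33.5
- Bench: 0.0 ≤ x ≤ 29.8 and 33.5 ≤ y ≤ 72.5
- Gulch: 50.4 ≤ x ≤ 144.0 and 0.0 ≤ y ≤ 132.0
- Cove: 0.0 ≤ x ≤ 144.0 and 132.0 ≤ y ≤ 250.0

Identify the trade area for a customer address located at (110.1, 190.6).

Cove

The point has x = 110.1 and y = 190.6.
Only Cove satisfies 0.0 ≤ x ≤ 144.0 and 132.0 ≤ y ≤ 250.0.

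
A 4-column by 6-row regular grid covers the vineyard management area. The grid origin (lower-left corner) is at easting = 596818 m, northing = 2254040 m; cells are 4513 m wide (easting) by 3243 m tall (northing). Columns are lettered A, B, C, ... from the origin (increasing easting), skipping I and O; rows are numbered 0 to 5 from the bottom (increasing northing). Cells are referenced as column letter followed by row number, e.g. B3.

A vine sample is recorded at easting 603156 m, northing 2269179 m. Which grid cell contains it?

Column index: ⌊(603156 − 596818) / 4513⌋ = ⌊1.404⌋ = 1 → column B
Row offset from origin: ⌊(2269179 − 2254040) / 3243⌋ = ⌊4.668⌋ = 4 → row 4

B4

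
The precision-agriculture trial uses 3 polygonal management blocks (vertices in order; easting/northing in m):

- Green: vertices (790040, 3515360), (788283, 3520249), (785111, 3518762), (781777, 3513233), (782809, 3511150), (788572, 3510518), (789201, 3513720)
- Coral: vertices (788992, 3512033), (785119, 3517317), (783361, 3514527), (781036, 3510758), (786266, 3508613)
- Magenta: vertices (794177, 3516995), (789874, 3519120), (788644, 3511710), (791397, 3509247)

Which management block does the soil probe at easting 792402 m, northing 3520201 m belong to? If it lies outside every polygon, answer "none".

Cast a ray rightward from (792402, 3520201). For each polygon, the edges (by vertex number in listed order) whose endpoints lie on opposite sides of northing = 3520201, where each meets that height, and whether that is right or left of the point:
Green: 1–2 at easting≈788300.3 (left), 2–3 at easting≈788180.6 (left) → 0 crossings.
Coral: no edge straddles that height → 0 crossings.
Magenta: no edge straddles that height → 0 crossings.
All counts are even, so the point lies outside every listed polygon.

none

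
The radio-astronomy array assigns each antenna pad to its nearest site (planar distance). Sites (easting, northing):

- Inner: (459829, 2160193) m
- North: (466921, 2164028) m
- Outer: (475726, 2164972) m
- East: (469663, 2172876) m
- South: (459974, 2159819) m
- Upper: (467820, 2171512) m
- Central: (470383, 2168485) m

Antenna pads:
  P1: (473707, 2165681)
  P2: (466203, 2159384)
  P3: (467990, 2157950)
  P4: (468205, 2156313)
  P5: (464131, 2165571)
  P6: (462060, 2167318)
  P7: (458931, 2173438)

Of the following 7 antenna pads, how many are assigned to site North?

5

P1 → Outer
P2 → North
P3 → North
P4 → North
P5 → North
P6 → North
P7 → Upper
5 of the 7 go to North.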